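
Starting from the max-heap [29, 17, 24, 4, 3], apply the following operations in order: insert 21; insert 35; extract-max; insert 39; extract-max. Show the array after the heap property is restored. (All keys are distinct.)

[29, 17, 24, 4, 3, 21]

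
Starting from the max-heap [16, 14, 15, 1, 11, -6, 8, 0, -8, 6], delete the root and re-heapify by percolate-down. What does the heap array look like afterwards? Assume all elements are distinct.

[15, 14, 8, 1, 11, -6, 6, 0, -8]

remove root 16; move last element 6 to root → [6, 14, 15, 1, 11, -6, 8, 0, -8]
6 vs larger child 15 at index 2, swap → [15, 14, 6, 1, 11, -6, 8, 0, -8]
6 vs larger child 8 at index 6, swap → [15, 14, 8, 1, 11, -6, 6, 0, -8]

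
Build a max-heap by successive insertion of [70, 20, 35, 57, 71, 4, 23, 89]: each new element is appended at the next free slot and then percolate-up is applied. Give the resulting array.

Insert 70:
  append 70 at index 0 → [70] (no swap needed)
Insert 20:
  append 20 at index 1 → [70, 20] (no swap needed)
Insert 35:
  append 35 at index 2 → [70, 20, 35] (no swap needed)
Insert 57:
  append 57 at index 3 → [70, 20, 35, 57]
  57 > parent 20 at index 1, swap → [70, 57, 35, 20]
Insert 71:
  append 71 at index 4 → [70, 57, 35, 20, 71]
  71 > parent 57 at index 1, swap → [70, 71, 35, 20, 57]
  71 > parent 70 at index 0, swap → [71, 70, 35, 20, 57]
Insert 4:
  append 4 at index 5 → [71, 70, 35, 20, 57, 4] (no swap needed)
Insert 23:
  append 23 at index 6 → [71, 70, 35, 20, 57, 4, 23] (no swap needed)
Insert 89:
  append 89 at index 7 → [71, 70, 35, 20, 57, 4, 23, 89]
  89 > parent 20 at index 3, swap → [71, 70, 35, 89, 57, 4, 23, 20]
  89 > parent 70 at index 1, swap → [71, 89, 35, 70, 57, 4, 23, 20]
  89 > parent 71 at index 0, swap → [89, 71, 35, 70, 57, 4, 23, 20]

[89, 71, 35, 70, 57, 4, 23, 20]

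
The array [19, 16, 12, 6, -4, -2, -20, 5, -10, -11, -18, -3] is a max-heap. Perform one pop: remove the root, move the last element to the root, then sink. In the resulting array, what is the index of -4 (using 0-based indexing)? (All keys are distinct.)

remove root 19; move last element -3 to root → [-3, 16, 12, 6, -4, -2, -20, 5, -10, -11, -18]
-3 vs larger child 16 at index 1, swap → [16, -3, 12, 6, -4, -2, -20, 5, -10, -11, -18]
-3 vs larger child 6 at index 3, swap → [16, 6, 12, -3, -4, -2, -20, 5, -10, -11, -18]
-3 vs larger child 5 at index 7, swap → [16, 6, 12, 5, -4, -2, -20, -3, -10, -11, -18]
resulting array: [16, 6, 12, 5, -4, -2, -20, -3, -10, -11, -18]

4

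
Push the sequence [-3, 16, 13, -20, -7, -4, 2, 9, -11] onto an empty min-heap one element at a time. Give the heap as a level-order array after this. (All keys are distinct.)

[-20, -11, -4, -7, -3, 13, 2, 16, 9]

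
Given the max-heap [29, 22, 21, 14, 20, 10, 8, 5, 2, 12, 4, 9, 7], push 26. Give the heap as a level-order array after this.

append 26 at index 13 → [29, 22, 21, 14, 20, 10, 8, 5, 2, 12, 4, 9, 7, 26]
26 > parent 8 at index 6, swap → [29, 22, 21, 14, 20, 10, 26, 5, 2, 12, 4, 9, 7, 8]
26 > parent 21 at index 2, swap → [29, 22, 26, 14, 20, 10, 21, 5, 2, 12, 4, 9, 7, 8]

[29, 22, 26, 14, 20, 10, 21, 5, 2, 12, 4, 9, 7, 8]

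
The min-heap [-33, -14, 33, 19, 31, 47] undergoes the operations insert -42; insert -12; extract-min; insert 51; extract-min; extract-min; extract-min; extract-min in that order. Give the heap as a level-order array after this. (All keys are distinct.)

insert -42:
  append -42 at index 6 → [-33, -14, 33, 19, 31, 47, -42]
  -42 < parent 33 at index 2, swap → [-33, -14, -42, 19, 31, 47, 33]
  -42 < parent -33 at index 0, swap → [-42, -14, -33, 19, 31, 47, 33]
insert -12:
  append -12 at index 7 → [-42, -14, -33, 19, 31, 47, 33, -12]
  -12 < parent 19 at index 3, swap → [-42, -14, -33, -12, 31, 47, 33, 19]
extract-min → returns -42:
  remove root -42; move last element 19 to root → [19, -14, -33, -12, 31, 47, 33]
  19 vs smaller child -33 at index 2, swap → [-33, -14, 19, -12, 31, 47, 33]
insert 51:
  append 51 at index 7 → [-33, -14, 19, -12, 31, 47, 33, 51] (no swap needed)
extract-min → returns -33:
  remove root -33; move last element 51 to root → [51, -14, 19, -12, 31, 47, 33]
  51 vs smaller child -14 at index 1, swap → [-14, 51, 19, -12, 31, 47, 33]
  51 vs smaller child -12 at index 3, swap → [-14, -12, 19, 51, 31, 47, 33]
extract-min → returns -14:
  remove root -14; move last element 33 to root → [33, -12, 19, 51, 31, 47]
  33 vs smaller child -12 at index 1, swap → [-12, 33, 19, 51, 31, 47]
  33 vs smaller child 31 at index 4, swap → [-12, 31, 19, 51, 33, 47]
extract-min → returns -12:
  remove root -12; move last element 47 to root → [47, 31, 19, 51, 33]
  47 vs smaller child 19 at index 2, swap → [19, 31, 47, 51, 33]
extract-min → returns 19:
  remove root 19; move last element 33 to root → [33, 31, 47, 51]
  33 vs smaller child 31 at index 1, swap → [31, 33, 47, 51]

[31, 33, 47, 51]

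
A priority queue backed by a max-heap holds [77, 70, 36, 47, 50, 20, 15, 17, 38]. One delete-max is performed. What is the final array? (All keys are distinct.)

remove root 77; move last element 38 to root → [38, 70, 36, 47, 50, 20, 15, 17]
38 vs larger child 70 at index 1, swap → [70, 38, 36, 47, 50, 20, 15, 17]
38 vs larger child 50 at index 4, swap → [70, 50, 36, 47, 38, 20, 15, 17]

[70, 50, 36, 47, 38, 20, 15, 17]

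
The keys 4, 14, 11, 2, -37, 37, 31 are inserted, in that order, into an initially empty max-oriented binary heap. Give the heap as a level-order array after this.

Insert 4:
  append 4 at index 0 → [4] (no swap needed)
Insert 14:
  append 14 at index 1 → [4, 14]
  14 > parent 4 at index 0, swap → [14, 4]
Insert 11:
  append 11 at index 2 → [14, 4, 11] (no swap needed)
Insert 2:
  append 2 at index 3 → [14, 4, 11, 2] (no swap needed)
Insert -37:
  append -37 at index 4 → [14, 4, 11, 2, -37] (no swap needed)
Insert 37:
  append 37 at index 5 → [14, 4, 11, 2, -37, 37]
  37 > parent 11 at index 2, swap → [14, 4, 37, 2, -37, 11]
  37 > parent 14 at index 0, swap → [37, 4, 14, 2, -37, 11]
Insert 31:
  append 31 at index 6 → [37, 4, 14, 2, -37, 11, 31]
  31 > parent 14 at index 2, swap → [37, 4, 31, 2, -37, 11, 14]

[37, 4, 31, 2, -37, 11, 14]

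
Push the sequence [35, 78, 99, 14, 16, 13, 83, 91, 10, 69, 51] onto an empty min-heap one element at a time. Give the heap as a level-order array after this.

Insert 35:
  append 35 at index 0 → [35] (no swap needed)
Insert 78:
  append 78 at index 1 → [35, 78] (no swap needed)
Insert 99:
  append 99 at index 2 → [35, 78, 99] (no swap needed)
Insert 14:
  append 14 at index 3 → [35, 78, 99, 14]
  14 < parent 78 at index 1, swap → [35, 14, 99, 78]
  14 < parent 35 at index 0, swap → [14, 35, 99, 78]
Insert 16:
  append 16 at index 4 → [14, 35, 99, 78, 16]
  16 < parent 35 at index 1, swap → [14, 16, 99, 78, 35]
Insert 13:
  append 13 at index 5 → [14, 16, 99, 78, 35, 13]
  13 < parent 99 at index 2, swap → [14, 16, 13, 78, 35, 99]
  13 < parent 14 at index 0, swap → [13, 16, 14, 78, 35, 99]
Insert 83:
  append 83 at index 6 → [13, 16, 14, 78, 35, 99, 83] (no swap needed)
Insert 91:
  append 91 at index 7 → [13, 16, 14, 78, 35, 99, 83, 91] (no swap needed)
Insert 10:
  append 10 at index 8 → [13, 16, 14, 78, 35, 99, 83, 91, 10]
  10 < parent 78 at index 3, swap → [13, 16, 14, 10, 35, 99, 83, 91, 78]
  10 < parent 16 at index 1, swap → [13, 10, 14, 16, 35, 99, 83, 91, 78]
  10 < parent 13 at index 0, swap → [10, 13, 14, 16, 35, 99, 83, 91, 78]
Insert 69:
  append 69 at index 9 → [10, 13, 14, 16, 35, 99, 83, 91, 78, 69] (no swap needed)
Insert 51:
  append 51 at index 10 → [10, 13, 14, 16, 35, 99, 83, 91, 78, 69, 51] (no swap needed)

[10, 13, 14, 16, 35, 99, 83, 91, 78, 69, 51]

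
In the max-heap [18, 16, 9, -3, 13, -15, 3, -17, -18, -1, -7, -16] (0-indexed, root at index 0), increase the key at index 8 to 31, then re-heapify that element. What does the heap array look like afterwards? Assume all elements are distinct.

[31, 18, 9, 16, 13, -15, 3, -17, -3, -1, -7, -16]

set index 8 from -18 to 31 → [18, 16, 9, -3, 13, -15, 3, -17, 31, -1, -7, -16]
31 > parent -3 at index 3, swap → [18, 16, 9, 31, 13, -15, 3, -17, -3, -1, -7, -16]
31 > parent 16 at index 1, swap → [18, 31, 9, 16, 13, -15, 3, -17, -3, -1, -7, -16]
31 > parent 18 at index 0, swap → [31, 18, 9, 16, 13, -15, 3, -17, -3, -1, -7, -16]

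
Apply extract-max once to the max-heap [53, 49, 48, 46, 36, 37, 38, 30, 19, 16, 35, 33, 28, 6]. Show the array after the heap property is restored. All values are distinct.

remove root 53; move last element 6 to root → [6, 49, 48, 46, 36, 37, 38, 30, 19, 16, 35, 33, 28]
6 vs larger child 49 at index 1, swap → [49, 6, 48, 46, 36, 37, 38, 30, 19, 16, 35, 33, 28]
6 vs larger child 46 at index 3, swap → [49, 46, 48, 6, 36, 37, 38, 30, 19, 16, 35, 33, 28]
6 vs larger child 30 at index 7, swap → [49, 46, 48, 30, 36, 37, 38, 6, 19, 16, 35, 33, 28]

[49, 46, 48, 30, 36, 37, 38, 6, 19, 16, 35, 33, 28]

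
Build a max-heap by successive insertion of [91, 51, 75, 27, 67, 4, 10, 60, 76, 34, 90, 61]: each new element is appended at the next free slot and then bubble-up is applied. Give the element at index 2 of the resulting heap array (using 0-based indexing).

Insert 91:
  append 91 at index 0 → [91] (no swap needed)
Insert 51:
  append 51 at index 1 → [91, 51] (no swap needed)
Insert 75:
  append 75 at index 2 → [91, 51, 75] (no swap needed)
Insert 27:
  append 27 at index 3 → [91, 51, 75, 27] (no swap needed)
Insert 67:
  append 67 at index 4 → [91, 51, 75, 27, 67]
  67 > parent 51 at index 1, swap → [91, 67, 75, 27, 51]
Insert 4:
  append 4 at index 5 → [91, 67, 75, 27, 51, 4] (no swap needed)
Insert 10:
  append 10 at index 6 → [91, 67, 75, 27, 51, 4, 10] (no swap needed)
Insert 60:
  append 60 at index 7 → [91, 67, 75, 27, 51, 4, 10, 60]
  60 > parent 27 at index 3, swap → [91, 67, 75, 60, 51, 4, 10, 27]
Insert 76:
  append 76 at index 8 → [91, 67, 75, 60, 51, 4, 10, 27, 76]
  76 > parent 60 at index 3, swap → [91, 67, 75, 76, 51, 4, 10, 27, 60]
  76 > parent 67 at index 1, swap → [91, 76, 75, 67, 51, 4, 10, 27, 60]
Insert 34:
  append 34 at index 9 → [91, 76, 75, 67, 51, 4, 10, 27, 60, 34] (no swap needed)
Insert 90:
  append 90 at index 10 → [91, 76, 75, 67, 51, 4, 10, 27, 60, 34, 90]
  90 > parent 51 at index 4, swap → [91, 76, 75, 67, 90, 4, 10, 27, 60, 34, 51]
  90 > parent 76 at index 1, swap → [91, 90, 75, 67, 76, 4, 10, 27, 60, 34, 51]
Insert 61:
  append 61 at index 11 → [91, 90, 75, 67, 76, 4, 10, 27, 60, 34, 51, 61]
  61 > parent 4 at index 5, swap → [91, 90, 75, 67, 76, 61, 10, 27, 60, 34, 51, 4]
resulting array: [91, 90, 75, 67, 76, 61, 10, 27, 60, 34, 51, 4]

75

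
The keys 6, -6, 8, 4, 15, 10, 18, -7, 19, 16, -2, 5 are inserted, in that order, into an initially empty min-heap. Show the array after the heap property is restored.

[-7, -6, 5, 4, -2, 8, 18, 6, 19, 16, 15, 10]

Insert 6:
  append 6 at index 0 → [6] (no swap needed)
Insert -6:
  append -6 at index 1 → [6, -6]
  -6 < parent 6 at index 0, swap → [-6, 6]
Insert 8:
  append 8 at index 2 → [-6, 6, 8] (no swap needed)
Insert 4:
  append 4 at index 3 → [-6, 6, 8, 4]
  4 < parent 6 at index 1, swap → [-6, 4, 8, 6]
Insert 15:
  append 15 at index 4 → [-6, 4, 8, 6, 15] (no swap needed)
Insert 10:
  append 10 at index 5 → [-6, 4, 8, 6, 15, 10] (no swap needed)
Insert 18:
  append 18 at index 6 → [-6, 4, 8, 6, 15, 10, 18] (no swap needed)
Insert -7:
  append -7 at index 7 → [-6, 4, 8, 6, 15, 10, 18, -7]
  -7 < parent 6 at index 3, swap → [-6, 4, 8, -7, 15, 10, 18, 6]
  -7 < parent 4 at index 1, swap → [-6, -7, 8, 4, 15, 10, 18, 6]
  -7 < parent -6 at index 0, swap → [-7, -6, 8, 4, 15, 10, 18, 6]
Insert 19:
  append 19 at index 8 → [-7, -6, 8, 4, 15, 10, 18, 6, 19] (no swap needed)
Insert 16:
  append 16 at index 9 → [-7, -6, 8, 4, 15, 10, 18, 6, 19, 16] (no swap needed)
Insert -2:
  append -2 at index 10 → [-7, -6, 8, 4, 15, 10, 18, 6, 19, 16, -2]
  -2 < parent 15 at index 4, swap → [-7, -6, 8, 4, -2, 10, 18, 6, 19, 16, 15]
Insert 5:
  append 5 at index 11 → [-7, -6, 8, 4, -2, 10, 18, 6, 19, 16, 15, 5]
  5 < parent 10 at index 5, swap → [-7, -6, 8, 4, -2, 5, 18, 6, 19, 16, 15, 10]
  5 < parent 8 at index 2, swap → [-7, -6, 5, 4, -2, 8, 18, 6, 19, 16, 15, 10]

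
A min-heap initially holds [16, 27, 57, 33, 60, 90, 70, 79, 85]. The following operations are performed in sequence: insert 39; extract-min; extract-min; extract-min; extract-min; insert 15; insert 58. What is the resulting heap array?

[15, 58, 57, 60, 85, 90, 70, 79]

insert 39:
  append 39 at index 9 → [16, 27, 57, 33, 60, 90, 70, 79, 85, 39]
  39 < parent 60 at index 4, swap → [16, 27, 57, 33, 39, 90, 70, 79, 85, 60]
extract-min → returns 16:
  remove root 16; move last element 60 to root → [60, 27, 57, 33, 39, 90, 70, 79, 85]
  60 vs smaller child 27 at index 1, swap → [27, 60, 57, 33, 39, 90, 70, 79, 85]
  60 vs smaller child 33 at index 3, swap → [27, 33, 57, 60, 39, 90, 70, 79, 85]
extract-min → returns 27:
  remove root 27; move last element 85 to root → [85, 33, 57, 60, 39, 90, 70, 79]
  85 vs smaller child 33 at index 1, swap → [33, 85, 57, 60, 39, 90, 70, 79]
  85 vs smaller child 39 at index 4, swap → [33, 39, 57, 60, 85, 90, 70, 79]
extract-min → returns 33:
  remove root 33; move last element 79 to root → [79, 39, 57, 60, 85, 90, 70]
  79 vs smaller child 39 at index 1, swap → [39, 79, 57, 60, 85, 90, 70]
  79 vs smaller child 60 at index 3, swap → [39, 60, 57, 79, 85, 90, 70]
extract-min → returns 39:
  remove root 39; move last element 70 to root → [70, 60, 57, 79, 85, 90]
  70 vs smaller child 57 at index 2, swap → [57, 60, 70, 79, 85, 90]
insert 15:
  append 15 at index 6 → [57, 60, 70, 79, 85, 90, 15]
  15 < parent 70 at index 2, swap → [57, 60, 15, 79, 85, 90, 70]
  15 < parent 57 at index 0, swap → [15, 60, 57, 79, 85, 90, 70]
insert 58:
  append 58 at index 7 → [15, 60, 57, 79, 85, 90, 70, 58]
  58 < parent 79 at index 3, swap → [15, 60, 57, 58, 85, 90, 70, 79]
  58 < parent 60 at index 1, swap → [15, 58, 57, 60, 85, 90, 70, 79]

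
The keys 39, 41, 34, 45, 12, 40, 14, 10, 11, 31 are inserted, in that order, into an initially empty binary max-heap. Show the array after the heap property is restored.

[45, 41, 40, 39, 31, 34, 14, 10, 11, 12]

Insert 39:
  append 39 at index 0 → [39] (no swap needed)
Insert 41:
  append 41 at index 1 → [39, 41]
  41 > parent 39 at index 0, swap → [41, 39]
Insert 34:
  append 34 at index 2 → [41, 39, 34] (no swap needed)
Insert 45:
  append 45 at index 3 → [41, 39, 34, 45]
  45 > parent 39 at index 1, swap → [41, 45, 34, 39]
  45 > parent 41 at index 0, swap → [45, 41, 34, 39]
Insert 12:
  append 12 at index 4 → [45, 41, 34, 39, 12] (no swap needed)
Insert 40:
  append 40 at index 5 → [45, 41, 34, 39, 12, 40]
  40 > parent 34 at index 2, swap → [45, 41, 40, 39, 12, 34]
Insert 14:
  append 14 at index 6 → [45, 41, 40, 39, 12, 34, 14] (no swap needed)
Insert 10:
  append 10 at index 7 → [45, 41, 40, 39, 12, 34, 14, 10] (no swap needed)
Insert 11:
  append 11 at index 8 → [45, 41, 40, 39, 12, 34, 14, 10, 11] (no swap needed)
Insert 31:
  append 31 at index 9 → [45, 41, 40, 39, 12, 34, 14, 10, 11, 31]
  31 > parent 12 at index 4, swap → [45, 41, 40, 39, 31, 34, 14, 10, 11, 12]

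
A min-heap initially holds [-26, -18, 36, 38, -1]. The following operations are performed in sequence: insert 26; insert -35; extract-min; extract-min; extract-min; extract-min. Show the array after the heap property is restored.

[26, 36, 38]

insert 26:
  append 26 at index 5 → [-26, -18, 36, 38, -1, 26]
  26 < parent 36 at index 2, swap → [-26, -18, 26, 38, -1, 36]
insert -35:
  append -35 at index 6 → [-26, -18, 26, 38, -1, 36, -35]
  -35 < parent 26 at index 2, swap → [-26, -18, -35, 38, -1, 36, 26]
  -35 < parent -26 at index 0, swap → [-35, -18, -26, 38, -1, 36, 26]
extract-min → returns -35:
  remove root -35; move last element 26 to root → [26, -18, -26, 38, -1, 36]
  26 vs smaller child -26 at index 2, swap → [-26, -18, 26, 38, -1, 36]
extract-min → returns -26:
  remove root -26; move last element 36 to root → [36, -18, 26, 38, -1]
  36 vs smaller child -18 at index 1, swap → [-18, 36, 26, 38, -1]
  36 vs smaller child -1 at index 4, swap → [-18, -1, 26, 38, 36]
extract-min → returns -18:
  remove root -18; move last element 36 to root → [36, -1, 26, 38]
  36 vs smaller child -1 at index 1, swap → [-1, 36, 26, 38]
extract-min → returns -1:
  remove root -1; move last element 38 to root → [38, 36, 26]
  38 vs smaller child 26 at index 2, swap → [26, 36, 38]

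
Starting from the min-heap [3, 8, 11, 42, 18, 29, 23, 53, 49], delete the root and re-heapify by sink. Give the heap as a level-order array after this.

[8, 18, 11, 42, 49, 29, 23, 53]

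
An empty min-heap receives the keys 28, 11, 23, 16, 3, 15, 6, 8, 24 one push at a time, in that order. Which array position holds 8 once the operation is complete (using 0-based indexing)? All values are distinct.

1

Insert 28:
  append 28 at index 0 → [28] (no swap needed)
Insert 11:
  append 11 at index 1 → [28, 11]
  11 < parent 28 at index 0, swap → [11, 28]
Insert 23:
  append 23 at index 2 → [11, 28, 23] (no swap needed)
Insert 16:
  append 16 at index 3 → [11, 28, 23, 16]
  16 < parent 28 at index 1, swap → [11, 16, 23, 28]
Insert 3:
  append 3 at index 4 → [11, 16, 23, 28, 3]
  3 < parent 16 at index 1, swap → [11, 3, 23, 28, 16]
  3 < parent 11 at index 0, swap → [3, 11, 23, 28, 16]
Insert 15:
  append 15 at index 5 → [3, 11, 23, 28, 16, 15]
  15 < parent 23 at index 2, swap → [3, 11, 15, 28, 16, 23]
Insert 6:
  append 6 at index 6 → [3, 11, 15, 28, 16, 23, 6]
  6 < parent 15 at index 2, swap → [3, 11, 6, 28, 16, 23, 15]
Insert 8:
  append 8 at index 7 → [3, 11, 6, 28, 16, 23, 15, 8]
  8 < parent 28 at index 3, swap → [3, 11, 6, 8, 16, 23, 15, 28]
  8 < parent 11 at index 1, swap → [3, 8, 6, 11, 16, 23, 15, 28]
Insert 24:
  append 24 at index 8 → [3, 8, 6, 11, 16, 23, 15, 28, 24] (no swap needed)
resulting array: [3, 8, 6, 11, 16, 23, 15, 28, 24]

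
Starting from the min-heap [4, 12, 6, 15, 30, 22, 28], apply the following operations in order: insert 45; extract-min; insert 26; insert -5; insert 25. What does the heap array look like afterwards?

insert 45:
  append 45 at index 7 → [4, 12, 6, 15, 30, 22, 28, 45] (no swap needed)
extract-min → returns 4:
  remove root 4; move last element 45 to root → [45, 12, 6, 15, 30, 22, 28]
  45 vs smaller child 6 at index 2, swap → [6, 12, 45, 15, 30, 22, 28]
  45 vs smaller child 22 at index 5, swap → [6, 12, 22, 15, 30, 45, 28]
insert 26:
  append 26 at index 7 → [6, 12, 22, 15, 30, 45, 28, 26] (no swap needed)
insert -5:
  append -5 at index 8 → [6, 12, 22, 15, 30, 45, 28, 26, -5]
  -5 < parent 15 at index 3, swap → [6, 12, 22, -5, 30, 45, 28, 26, 15]
  -5 < parent 12 at index 1, swap → [6, -5, 22, 12, 30, 45, 28, 26, 15]
  -5 < parent 6 at index 0, swap → [-5, 6, 22, 12, 30, 45, 28, 26, 15]
insert 25:
  append 25 at index 9 → [-5, 6, 22, 12, 30, 45, 28, 26, 15, 25]
  25 < parent 30 at index 4, swap → [-5, 6, 22, 12, 25, 45, 28, 26, 15, 30]

[-5, 6, 22, 12, 25, 45, 28, 26, 15, 30]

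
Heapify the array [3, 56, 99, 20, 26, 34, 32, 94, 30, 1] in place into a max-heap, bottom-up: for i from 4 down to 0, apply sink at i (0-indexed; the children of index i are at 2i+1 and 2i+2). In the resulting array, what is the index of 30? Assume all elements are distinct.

sift down from index 4: already satisfies heap property
sift down from index 3:
  20 vs larger child 94 at index 7, swap → [3, 56, 99, 94, 26, 34, 32, 20, 30, 1]
sift down from index 2: already satisfies heap property
sift down from index 1:
  56 vs larger child 94 at index 3, swap → [3, 94, 99, 56, 26, 34, 32, 20, 30, 1]
sift down from index 0:
  3 vs larger child 99 at index 2, swap → [99, 94, 3, 56, 26, 34, 32, 20, 30, 1]
  3 vs larger child 34 at index 5, swap → [99, 94, 34, 56, 26, 3, 32, 20, 30, 1]
resulting array: [99, 94, 34, 56, 26, 3, 32, 20, 30, 1]

8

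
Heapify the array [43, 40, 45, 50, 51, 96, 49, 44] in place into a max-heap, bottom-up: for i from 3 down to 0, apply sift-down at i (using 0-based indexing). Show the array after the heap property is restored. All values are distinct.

[96, 51, 49, 50, 40, 45, 43, 44]

sift down from index 3: already satisfies heap property
sift down from index 2:
  45 vs larger child 96 at index 5, swap → [43, 40, 96, 50, 51, 45, 49, 44]
sift down from index 1:
  40 vs larger child 51 at index 4, swap → [43, 51, 96, 50, 40, 45, 49, 44]
sift down from index 0:
  43 vs larger child 96 at index 2, swap → [96, 51, 43, 50, 40, 45, 49, 44]
  43 vs larger child 49 at index 6, swap → [96, 51, 49, 50, 40, 45, 43, 44]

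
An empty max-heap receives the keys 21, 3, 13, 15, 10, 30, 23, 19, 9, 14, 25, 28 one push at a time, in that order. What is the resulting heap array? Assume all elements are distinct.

[30, 25, 28, 15, 19, 23, 21, 3, 9, 10, 14, 13]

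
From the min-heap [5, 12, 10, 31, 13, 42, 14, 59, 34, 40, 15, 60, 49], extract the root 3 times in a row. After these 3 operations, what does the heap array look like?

[13, 15, 14, 31, 40, 42, 49, 59, 34, 60]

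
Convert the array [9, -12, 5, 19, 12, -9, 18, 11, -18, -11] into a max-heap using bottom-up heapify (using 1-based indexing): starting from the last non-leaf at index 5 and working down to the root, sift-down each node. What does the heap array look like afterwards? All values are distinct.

[19, 12, 18, 11, 9, -9, 5, -12, -18, -11]

sift down from index 5: already satisfies heap property
sift down from index 4: already satisfies heap property
sift down from index 3:
  5 vs larger child 18 at index 7, swap → [9, -12, 18, 19, 12, -9, 5, 11, -18, -11]
sift down from index 2:
  -12 vs larger child 19 at index 4, swap → [9, 19, 18, -12, 12, -9, 5, 11, -18, -11]
  -12 vs larger child 11 at index 8, swap → [9, 19, 18, 11, 12, -9, 5, -12, -18, -11]
sift down from index 1:
  9 vs larger child 19 at index 2, swap → [19, 9, 18, 11, 12, -9, 5, -12, -18, -11]
  9 vs larger child 12 at index 5, swap → [19, 12, 18, 11, 9, -9, 5, -12, -18, -11]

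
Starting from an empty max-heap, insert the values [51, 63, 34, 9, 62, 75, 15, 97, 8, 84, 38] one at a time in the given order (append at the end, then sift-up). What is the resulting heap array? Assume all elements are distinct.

[97, 84, 63, 62, 75, 34, 15, 9, 8, 51, 38]

Insert 51:
  append 51 at index 0 → [51] (no swap needed)
Insert 63:
  append 63 at index 1 → [51, 63]
  63 > parent 51 at index 0, swap → [63, 51]
Insert 34:
  append 34 at index 2 → [63, 51, 34] (no swap needed)
Insert 9:
  append 9 at index 3 → [63, 51, 34, 9] (no swap needed)
Insert 62:
  append 62 at index 4 → [63, 51, 34, 9, 62]
  62 > parent 51 at index 1, swap → [63, 62, 34, 9, 51]
Insert 75:
  append 75 at index 5 → [63, 62, 34, 9, 51, 75]
  75 > parent 34 at index 2, swap → [63, 62, 75, 9, 51, 34]
  75 > parent 63 at index 0, swap → [75, 62, 63, 9, 51, 34]
Insert 15:
  append 15 at index 6 → [75, 62, 63, 9, 51, 34, 15] (no swap needed)
Insert 97:
  append 97 at index 7 → [75, 62, 63, 9, 51, 34, 15, 97]
  97 > parent 9 at index 3, swap → [75, 62, 63, 97, 51, 34, 15, 9]
  97 > parent 62 at index 1, swap → [75, 97, 63, 62, 51, 34, 15, 9]
  97 > parent 75 at index 0, swap → [97, 75, 63, 62, 51, 34, 15, 9]
Insert 8:
  append 8 at index 8 → [97, 75, 63, 62, 51, 34, 15, 9, 8] (no swap needed)
Insert 84:
  append 84 at index 9 → [97, 75, 63, 62, 51, 34, 15, 9, 8, 84]
  84 > parent 51 at index 4, swap → [97, 75, 63, 62, 84, 34, 15, 9, 8, 51]
  84 > parent 75 at index 1, swap → [97, 84, 63, 62, 75, 34, 15, 9, 8, 51]
Insert 38:
  append 38 at index 10 → [97, 84, 63, 62, 75, 34, 15, 9, 8, 51, 38] (no swap needed)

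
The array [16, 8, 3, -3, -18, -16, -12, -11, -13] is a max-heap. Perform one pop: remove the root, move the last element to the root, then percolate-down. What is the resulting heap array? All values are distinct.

remove root 16; move last element -13 to root → [-13, 8, 3, -3, -18, -16, -12, -11]
-13 vs larger child 8 at index 1, swap → [8, -13, 3, -3, -18, -16, -12, -11]
-13 vs larger child -3 at index 3, swap → [8, -3, 3, -13, -18, -16, -12, -11]
-13 vs only child -11 at index 7, swap → [8, -3, 3, -11, -18, -16, -12, -13]

[8, -3, 3, -11, -18, -16, -12, -13]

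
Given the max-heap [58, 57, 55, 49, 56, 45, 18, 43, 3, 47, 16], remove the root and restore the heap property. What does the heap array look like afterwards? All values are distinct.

remove root 58; move last element 16 to root → [16, 57, 55, 49, 56, 45, 18, 43, 3, 47]
16 vs larger child 57 at index 1, swap → [57, 16, 55, 49, 56, 45, 18, 43, 3, 47]
16 vs larger child 56 at index 4, swap → [57, 56, 55, 49, 16, 45, 18, 43, 3, 47]
16 vs only child 47 at index 9, swap → [57, 56, 55, 49, 47, 45, 18, 43, 3, 16]

[57, 56, 55, 49, 47, 45, 18, 43, 3, 16]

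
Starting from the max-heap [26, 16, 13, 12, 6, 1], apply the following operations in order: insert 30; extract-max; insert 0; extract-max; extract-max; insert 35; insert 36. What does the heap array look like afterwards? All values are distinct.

[36, 12, 35, 0, 6, 1, 13]

insert 30:
  append 30 at index 6 → [26, 16, 13, 12, 6, 1, 30]
  30 > parent 13 at index 2, swap → [26, 16, 30, 12, 6, 1, 13]
  30 > parent 26 at index 0, swap → [30, 16, 26, 12, 6, 1, 13]
extract-max → returns 30:
  remove root 30; move last element 13 to root → [13, 16, 26, 12, 6, 1]
  13 vs larger child 26 at index 2, swap → [26, 16, 13, 12, 6, 1]
insert 0:
  append 0 at index 6 → [26, 16, 13, 12, 6, 1, 0] (no swap needed)
extract-max → returns 26:
  remove root 26; move last element 0 to root → [0, 16, 13, 12, 6, 1]
  0 vs larger child 16 at index 1, swap → [16, 0, 13, 12, 6, 1]
  0 vs larger child 12 at index 3, swap → [16, 12, 13, 0, 6, 1]
extract-max → returns 16:
  remove root 16; move last element 1 to root → [1, 12, 13, 0, 6]
  1 vs larger child 13 at index 2, swap → [13, 12, 1, 0, 6]
insert 35:
  append 35 at index 5 → [13, 12, 1, 0, 6, 35]
  35 > parent 1 at index 2, swap → [13, 12, 35, 0, 6, 1]
  35 > parent 13 at index 0, swap → [35, 12, 13, 0, 6, 1]
insert 36:
  append 36 at index 6 → [35, 12, 13, 0, 6, 1, 36]
  36 > parent 13 at index 2, swap → [35, 12, 36, 0, 6, 1, 13]
  36 > parent 35 at index 0, swap → [36, 12, 35, 0, 6, 1, 13]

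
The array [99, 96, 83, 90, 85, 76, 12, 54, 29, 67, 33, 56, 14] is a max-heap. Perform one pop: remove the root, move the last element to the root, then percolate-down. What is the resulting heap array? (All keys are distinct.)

remove root 99; move last element 14 to root → [14, 96, 83, 90, 85, 76, 12, 54, 29, 67, 33, 56]
14 vs larger child 96 at index 1, swap → [96, 14, 83, 90, 85, 76, 12, 54, 29, 67, 33, 56]
14 vs larger child 90 at index 3, swap → [96, 90, 83, 14, 85, 76, 12, 54, 29, 67, 33, 56]
14 vs larger child 54 at index 7, swap → [96, 90, 83, 54, 85, 76, 12, 14, 29, 67, 33, 56]

[96, 90, 83, 54, 85, 76, 12, 14, 29, 67, 33, 56]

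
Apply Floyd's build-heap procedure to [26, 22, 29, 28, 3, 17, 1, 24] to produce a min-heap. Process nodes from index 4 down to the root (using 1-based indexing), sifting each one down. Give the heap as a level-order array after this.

sift down from index 4:
  28 vs only child 24 at index 8, swap → [26, 22, 29, 24, 3, 17, 1, 28]
sift down from index 3:
  29 vs smaller child 1 at index 7, swap → [26, 22, 1, 24, 3, 17, 29, 28]
sift down from index 2:
  22 vs smaller child 3 at index 5, swap → [26, 3, 1, 24, 22, 17, 29, 28]
sift down from index 1:
  26 vs smaller child 1 at index 3, swap → [1, 3, 26, 24, 22, 17, 29, 28]
  26 vs smaller child 17 at index 6, swap → [1, 3, 17, 24, 22, 26, 29, 28]

[1, 3, 17, 24, 22, 26, 29, 28]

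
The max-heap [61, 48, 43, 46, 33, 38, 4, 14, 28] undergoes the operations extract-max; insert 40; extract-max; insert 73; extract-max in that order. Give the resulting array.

extract-max → returns 61:
  remove root 61; move last element 28 to root → [28, 48, 43, 46, 33, 38, 4, 14]
  28 vs larger child 48 at index 1, swap → [48, 28, 43, 46, 33, 38, 4, 14]
  28 vs larger child 46 at index 3, swap → [48, 46, 43, 28, 33, 38, 4, 14]
insert 40:
  append 40 at index 8 → [48, 46, 43, 28, 33, 38, 4, 14, 40]
  40 > parent 28 at index 3, swap → [48, 46, 43, 40, 33, 38, 4, 14, 28]
extract-max → returns 48:
  remove root 48; move last element 28 to root → [28, 46, 43, 40, 33, 38, 4, 14]
  28 vs larger child 46 at index 1, swap → [46, 28, 43, 40, 33, 38, 4, 14]
  28 vs larger child 40 at index 3, swap → [46, 40, 43, 28, 33, 38, 4, 14]
insert 73:
  append 73 at index 8 → [46, 40, 43, 28, 33, 38, 4, 14, 73]
  73 > parent 28 at index 3, swap → [46, 40, 43, 73, 33, 38, 4, 14, 28]
  73 > parent 40 at index 1, swap → [46, 73, 43, 40, 33, 38, 4, 14, 28]
  73 > parent 46 at index 0, swap → [73, 46, 43, 40, 33, 38, 4, 14, 28]
extract-max → returns 73:
  remove root 73; move last element 28 to root → [28, 46, 43, 40, 33, 38, 4, 14]
  28 vs larger child 46 at index 1, swap → [46, 28, 43, 40, 33, 38, 4, 14]
  28 vs larger child 40 at index 3, swap → [46, 40, 43, 28, 33, 38, 4, 14]

[46, 40, 43, 28, 33, 38, 4, 14]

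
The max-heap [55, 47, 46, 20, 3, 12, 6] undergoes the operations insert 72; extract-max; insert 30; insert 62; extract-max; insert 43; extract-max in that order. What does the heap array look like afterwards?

[47, 43, 46, 30, 3, 12, 6, 20]

insert 72:
  append 72 at index 7 → [55, 47, 46, 20, 3, 12, 6, 72]
  72 > parent 20 at index 3, swap → [55, 47, 46, 72, 3, 12, 6, 20]
  72 > parent 47 at index 1, swap → [55, 72, 46, 47, 3, 12, 6, 20]
  72 > parent 55 at index 0, swap → [72, 55, 46, 47, 3, 12, 6, 20]
extract-max → returns 72:
  remove root 72; move last element 20 to root → [20, 55, 46, 47, 3, 12, 6]
  20 vs larger child 55 at index 1, swap → [55, 20, 46, 47, 3, 12, 6]
  20 vs larger child 47 at index 3, swap → [55, 47, 46, 20, 3, 12, 6]
insert 30:
  append 30 at index 7 → [55, 47, 46, 20, 3, 12, 6, 30]
  30 > parent 20 at index 3, swap → [55, 47, 46, 30, 3, 12, 6, 20]
insert 62:
  append 62 at index 8 → [55, 47, 46, 30, 3, 12, 6, 20, 62]
  62 > parent 30 at index 3, swap → [55, 47, 46, 62, 3, 12, 6, 20, 30]
  62 > parent 47 at index 1, swap → [55, 62, 46, 47, 3, 12, 6, 20, 30]
  62 > parent 55 at index 0, swap → [62, 55, 46, 47, 3, 12, 6, 20, 30]
extract-max → returns 62:
  remove root 62; move last element 30 to root → [30, 55, 46, 47, 3, 12, 6, 20]
  30 vs larger child 55 at index 1, swap → [55, 30, 46, 47, 3, 12, 6, 20]
  30 vs larger child 47 at index 3, swap → [55, 47, 46, 30, 3, 12, 6, 20]
insert 43:
  append 43 at index 8 → [55, 47, 46, 30, 3, 12, 6, 20, 43]
  43 > parent 30 at index 3, swap → [55, 47, 46, 43, 3, 12, 6, 20, 30]
extract-max → returns 55:
  remove root 55; move last element 30 to root → [30, 47, 46, 43, 3, 12, 6, 20]
  30 vs larger child 47 at index 1, swap → [47, 30, 46, 43, 3, 12, 6, 20]
  30 vs larger child 43 at index 3, swap → [47, 43, 46, 30, 3, 12, 6, 20]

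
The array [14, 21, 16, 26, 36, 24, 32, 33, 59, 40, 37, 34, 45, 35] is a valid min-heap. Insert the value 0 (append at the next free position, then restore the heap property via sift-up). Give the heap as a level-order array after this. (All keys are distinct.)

[0, 21, 14, 26, 36, 24, 16, 33, 59, 40, 37, 34, 45, 35, 32]

append 0 at index 14 → [14, 21, 16, 26, 36, 24, 32, 33, 59, 40, 37, 34, 45, 35, 0]
0 < parent 32 at index 6, swap → [14, 21, 16, 26, 36, 24, 0, 33, 59, 40, 37, 34, 45, 35, 32]
0 < parent 16 at index 2, swap → [14, 21, 0, 26, 36, 24, 16, 33, 59, 40, 37, 34, 45, 35, 32]
0 < parent 14 at index 0, swap → [0, 21, 14, 26, 36, 24, 16, 33, 59, 40, 37, 34, 45, 35, 32]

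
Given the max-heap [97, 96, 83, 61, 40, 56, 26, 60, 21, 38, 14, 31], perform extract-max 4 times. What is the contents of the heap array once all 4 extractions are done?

[60, 40, 56, 38, 21, 14, 26, 31]

extract-max #1 returns 97:
  remove root 97; move last element 31 to root → [31, 96, 83, 61, 40, 56, 26, 60, 21, 38, 14]
  31 vs larger child 96 at index 1, swap → [96, 31, 83, 61, 40, 56, 26, 60, 21, 38, 14]
  31 vs larger child 61 at index 3, swap → [96, 61, 83, 31, 40, 56, 26, 60, 21, 38, 14]
  31 vs larger child 60 at index 7, swap → [96, 61, 83, 60, 40, 56, 26, 31, 21, 38, 14]
extract-max #2 returns 96:
  remove root 96; move last element 14 to root → [14, 61, 83, 60, 40, 56, 26, 31, 21, 38]
  14 vs larger child 83 at index 2, swap → [83, 61, 14, 60, 40, 56, 26, 31, 21, 38]
  14 vs larger child 56 at index 5, swap → [83, 61, 56, 60, 40, 14, 26, 31, 21, 38]
extract-max #3 returns 83:
  remove root 83; move last element 38 to root → [38, 61, 56, 60, 40, 14, 26, 31, 21]
  38 vs larger child 61 at index 1, swap → [61, 38, 56, 60, 40, 14, 26, 31, 21]
  38 vs larger child 60 at index 3, swap → [61, 60, 56, 38, 40, 14, 26, 31, 21]
extract-max #4 returns 61:
  remove root 61; move last element 21 to root → [21, 60, 56, 38, 40, 14, 26, 31]
  21 vs larger child 60 at index 1, swap → [60, 21, 56, 38, 40, 14, 26, 31]
  21 vs larger child 40 at index 4, swap → [60, 40, 56, 38, 21, 14, 26, 31]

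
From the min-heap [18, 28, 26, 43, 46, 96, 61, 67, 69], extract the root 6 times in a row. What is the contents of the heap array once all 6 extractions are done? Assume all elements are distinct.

[67, 96, 69]

extract-min #1 returns 18:
  remove root 18; move last element 69 to root → [69, 28, 26, 43, 46, 96, 61, 67]
  69 vs smaller child 26 at index 2, swap → [26, 28, 69, 43, 46, 96, 61, 67]
  69 vs smaller child 61 at index 6, swap → [26, 28, 61, 43, 46, 96, 69, 67]
extract-min #2 returns 26:
  remove root 26; move last element 67 to root → [67, 28, 61, 43, 46, 96, 69]
  67 vs smaller child 28 at index 1, swap → [28, 67, 61, 43, 46, 96, 69]
  67 vs smaller child 43 at index 3, swap → [28, 43, 61, 67, 46, 96, 69]
extract-min #3 returns 28:
  remove root 28; move last element 69 to root → [69, 43, 61, 67, 46, 96]
  69 vs smaller child 43 at index 1, swap → [43, 69, 61, 67, 46, 96]
  69 vs smaller child 46 at index 4, swap → [43, 46, 61, 67, 69, 96]
extract-min #4 returns 43:
  remove root 43; move last element 96 to root → [96, 46, 61, 67, 69]
  96 vs smaller child 46 at index 1, swap → [46, 96, 61, 67, 69]
  96 vs smaller child 67 at index 3, swap → [46, 67, 61, 96, 69]
extract-min #5 returns 46:
  remove root 46; move last element 69 to root → [69, 67, 61, 96]
  69 vs smaller child 61 at index 2, swap → [61, 67, 69, 96]
extract-min #6 returns 61:
  remove root 61; move last element 96 to root → [96, 67, 69]
  96 vs smaller child 67 at index 1, swap → [67, 96, 69]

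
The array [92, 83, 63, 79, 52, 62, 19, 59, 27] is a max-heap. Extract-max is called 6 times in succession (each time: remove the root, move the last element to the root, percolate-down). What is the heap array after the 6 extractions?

[52, 27, 19]

extract-max #1 returns 92:
  remove root 92; move last element 27 to root → [27, 83, 63, 79, 52, 62, 19, 59]
  27 vs larger child 83 at index 1, swap → [83, 27, 63, 79, 52, 62, 19, 59]
  27 vs larger child 79 at index 3, swap → [83, 79, 63, 27, 52, 62, 19, 59]
  27 vs only child 59 at index 7, swap → [83, 79, 63, 59, 52, 62, 19, 27]
extract-max #2 returns 83:
  remove root 83; move last element 27 to root → [27, 79, 63, 59, 52, 62, 19]
  27 vs larger child 79 at index 1, swap → [79, 27, 63, 59, 52, 62, 19]
  27 vs larger child 59 at index 3, swap → [79, 59, 63, 27, 52, 62, 19]
extract-max #3 returns 79:
  remove root 79; move last element 19 to root → [19, 59, 63, 27, 52, 62]
  19 vs larger child 63 at index 2, swap → [63, 59, 19, 27, 52, 62]
  19 vs only child 62 at index 5, swap → [63, 59, 62, 27, 52, 19]
extract-max #4 returns 63:
  remove root 63; move last element 19 to root → [19, 59, 62, 27, 52]
  19 vs larger child 62 at index 2, swap → [62, 59, 19, 27, 52]
extract-max #5 returns 62:
  remove root 62; move last element 52 to root → [52, 59, 19, 27]
  52 vs larger child 59 at index 1, swap → [59, 52, 19, 27]
extract-max #6 returns 59:
  remove root 59; move last element 27 to root → [27, 52, 19]
  27 vs larger child 52 at index 1, swap → [52, 27, 19]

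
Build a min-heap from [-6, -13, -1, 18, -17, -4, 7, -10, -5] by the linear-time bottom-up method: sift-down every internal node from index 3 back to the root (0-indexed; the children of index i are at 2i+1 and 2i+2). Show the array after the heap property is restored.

[-17, -13, -4, -10, -6, -1, 7, 18, -5]

sift down from index 3:
  18 vs smaller child -10 at index 7, swap → [-6, -13, -1, -10, -17, -4, 7, 18, -5]
sift down from index 2:
  -1 vs smaller child -4 at index 5, swap → [-6, -13, -4, -10, -17, -1, 7, 18, -5]
sift down from index 1:
  -13 vs smaller child -17 at index 4, swap → [-6, -17, -4, -10, -13, -1, 7, 18, -5]
sift down from index 0:
  -6 vs smaller child -17 at index 1, swap → [-17, -6, -4, -10, -13, -1, 7, 18, -5]
  -6 vs smaller child -13 at index 4, swap → [-17, -13, -4, -10, -6, -1, 7, 18, -5]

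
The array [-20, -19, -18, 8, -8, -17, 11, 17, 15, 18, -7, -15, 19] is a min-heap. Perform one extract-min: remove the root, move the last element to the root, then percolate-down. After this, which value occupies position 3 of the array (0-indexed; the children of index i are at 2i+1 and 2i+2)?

8

remove root -20; move last element 19 to root → [19, -19, -18, 8, -8, -17, 11, 17, 15, 18, -7, -15]
19 vs smaller child -19 at index 1, swap → [-19, 19, -18, 8, -8, -17, 11, 17, 15, 18, -7, -15]
19 vs smaller child -8 at index 4, swap → [-19, -8, -18, 8, 19, -17, 11, 17, 15, 18, -7, -15]
19 vs smaller child -7 at index 10, swap → [-19, -8, -18, 8, -7, -17, 11, 17, 15, 18, 19, -15]
resulting array: [-19, -8, -18, 8, -7, -17, 11, 17, 15, 18, 19, -15]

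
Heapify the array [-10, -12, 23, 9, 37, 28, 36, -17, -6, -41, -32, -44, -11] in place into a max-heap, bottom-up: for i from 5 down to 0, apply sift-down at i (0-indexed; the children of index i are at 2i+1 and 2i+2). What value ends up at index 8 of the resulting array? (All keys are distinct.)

sift down from index 5: already satisfies heap property
sift down from index 4: already satisfies heap property
sift down from index 3: already satisfies heap property
sift down from index 2:
  23 vs larger child 36 at index 6, swap → [-10, -12, 36, 9, 37, 28, 23, -17, -6, -41, -32, -44, -11]
sift down from index 1:
  -12 vs larger child 37 at index 4, swap → [-10, 37, 36, 9, -12, 28, 23, -17, -6, -41, -32, -44, -11]
sift down from index 0:
  -10 vs larger child 37 at index 1, swap → [37, -10, 36, 9, -12, 28, 23, -17, -6, -41, -32, -44, -11]
  -10 vs larger child 9 at index 3, swap → [37, 9, 36, -10, -12, 28, 23, -17, -6, -41, -32, -44, -11]
  -10 vs larger child -6 at index 8, swap → [37, 9, 36, -6, -12, 28, 23, -17, -10, -41, -32, -44, -11]
resulting array: [37, 9, 36, -6, -12, 28, 23, -17, -10, -41, -32, -44, -11]

-10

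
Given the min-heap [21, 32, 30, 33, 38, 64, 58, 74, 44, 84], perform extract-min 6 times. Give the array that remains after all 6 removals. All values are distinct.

[58, 64, 74, 84]

extract-min #1 returns 21:
  remove root 21; move last element 84 to root → [84, 32, 30, 33, 38, 64, 58, 74, 44]
  84 vs smaller child 30 at index 2, swap → [30, 32, 84, 33, 38, 64, 58, 74, 44]
  84 vs smaller child 58 at index 6, swap → [30, 32, 58, 33, 38, 64, 84, 74, 44]
extract-min #2 returns 30:
  remove root 30; move last element 44 to root → [44, 32, 58, 33, 38, 64, 84, 74]
  44 vs smaller child 32 at index 1, swap → [32, 44, 58, 33, 38, 64, 84, 74]
  44 vs smaller child 33 at index 3, swap → [32, 33, 58, 44, 38, 64, 84, 74]
extract-min #3 returns 32:
  remove root 32; move last element 74 to root → [74, 33, 58, 44, 38, 64, 84]
  74 vs smaller child 33 at index 1, swap → [33, 74, 58, 44, 38, 64, 84]
  74 vs smaller child 38 at index 4, swap → [33, 38, 58, 44, 74, 64, 84]
extract-min #4 returns 33:
  remove root 33; move last element 84 to root → [84, 38, 58, 44, 74, 64]
  84 vs smaller child 38 at index 1, swap → [38, 84, 58, 44, 74, 64]
  84 vs smaller child 44 at index 3, swap → [38, 44, 58, 84, 74, 64]
extract-min #5 returns 38:
  remove root 38; move last element 64 to root → [64, 44, 58, 84, 74]
  64 vs smaller child 44 at index 1, swap → [44, 64, 58, 84, 74]
extract-min #6 returns 44:
  remove root 44; move last element 74 to root → [74, 64, 58, 84]
  74 vs smaller child 58 at index 2, swap → [58, 64, 74, 84]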